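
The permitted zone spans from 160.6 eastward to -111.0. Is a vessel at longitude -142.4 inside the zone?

Band width going east from +160.6° to -111.0°: ((-111.0 − 160.6) mod 360) = 88.4°.
Offset of -142.4° east of the west edge: ((-142.4 − 160.6) mod 360) = 57.0°.
57.0° ≤ 88.4° ⇒ inside.

Yes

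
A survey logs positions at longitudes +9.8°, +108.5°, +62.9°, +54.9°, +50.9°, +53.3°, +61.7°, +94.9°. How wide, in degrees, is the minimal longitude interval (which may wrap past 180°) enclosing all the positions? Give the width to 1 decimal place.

98.7°

Sort the longitudes: +9.8°, +50.9°, +53.3°, +54.9°, +61.7°, +62.9°, +94.9°, +108.5°.
Eastward gaps between consecutive values (wrapping around): 41.1°, 2.4°, 1.6°, 6.8°, 1.2°, 32.0°, 13.6°, 261.3°.
Largest gap = 261.3° ⇒ minimal covering band is its complement: 360° − 261.3° = 98.7°.
Band runs from +9.8° eastward to +108.5°.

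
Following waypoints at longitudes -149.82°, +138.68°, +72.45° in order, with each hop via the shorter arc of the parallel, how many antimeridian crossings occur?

1

Leg 1: -149.82° → +138.68°, shortest Δλ = -71.5° (west) — crosses 180°.
Leg 2: +138.68° → +72.45°, shortest Δλ = -66.23° (west) — does not cross 180°.
Total crossings: 1.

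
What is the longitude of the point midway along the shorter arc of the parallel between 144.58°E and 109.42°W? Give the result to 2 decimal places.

162.42°W

Signed shortest Δλ from +144.58° to -109.42° is +106.00°.
Midpoint longitude = +144.58° + (+106.00°)/2 = +144.58° + 53.00° = +197.58°.
Normalise into (−180°, 180°]: -162.42°.
(The naïve average (+144.58 + -109.42)/2 = 17.58° is on the wrong side of the globe.)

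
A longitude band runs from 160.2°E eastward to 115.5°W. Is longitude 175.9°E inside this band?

Band width going east from +160.2° to -115.5°: ((-115.5 − 160.2) mod 360) = 84.3°.
Offset of +175.9° east of the west edge: ((175.9 − 160.2) mod 360) = 15.7°.
15.7° ≤ 84.3° ⇒ inside.

Yes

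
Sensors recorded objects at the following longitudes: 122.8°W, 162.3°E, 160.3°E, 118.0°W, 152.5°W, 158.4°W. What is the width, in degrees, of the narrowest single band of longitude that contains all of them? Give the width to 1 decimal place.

81.7°

Sort the longitudes: -158.4°, -152.5°, -122.8°, -118.0°, +160.3°, +162.3°.
Eastward gaps between consecutive values (wrapping around): 5.9°, 29.7°, 4.8°, 278.3°, 2.0°, 39.3°.
Largest gap = 278.3° ⇒ minimal covering band is its complement: 360° − 278.3° = 81.7°.
Band runs from +160.3° eastward to -118.0°, crossing the antimeridian.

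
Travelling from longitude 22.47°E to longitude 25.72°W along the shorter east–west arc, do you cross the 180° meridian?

Signed shortest Δλ = ((-25.72 − 22.47 + 180) mod 360) − 180 = -48.19°.
Going west by 48.19° from +22.47° reaches -25.72° without touching 180°.

No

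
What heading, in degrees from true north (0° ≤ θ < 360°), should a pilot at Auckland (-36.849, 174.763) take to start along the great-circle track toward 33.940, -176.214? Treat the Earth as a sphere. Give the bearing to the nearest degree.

Δλ = -176.214 − 174.763 = -350.977°; wrapped into (−180°, 180°]: 9.023°.
θ = atan2( sin Δλ · cos φ₂ , cos φ₁ · sin φ₂ − sin φ₁ · cos φ₂ · cos Δλ )
  = atan2(0.13011, 0.93816) = 7.896° → normalised to [0°, 360°): 7.896°.

8°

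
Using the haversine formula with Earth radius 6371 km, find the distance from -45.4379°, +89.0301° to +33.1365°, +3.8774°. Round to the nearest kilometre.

Δλ = 3.8774 − 89.0301 = -85.1527°.
Δφ = 33.1365 − -45.4379 = 78.5744°.
a = sin²(Δφ/2) + cos φ₁ · cos φ₂ · sin²(Δλ/2) = 0.669911.
c = 2·atan2(√a, √(1−a)) = 1.91752 rad → d = 6371·c ≈ 12216.55 km.

12217 km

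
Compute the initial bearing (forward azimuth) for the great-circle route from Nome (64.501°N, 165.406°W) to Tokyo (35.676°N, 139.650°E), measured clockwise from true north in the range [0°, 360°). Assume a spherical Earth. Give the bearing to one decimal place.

Δλ = 139.650 − -165.406 = 305.056°; wrapped into (−180°, 180°]: -54.944°.
θ = atan2( sin Δλ · cos φ₂ , cos φ₁ · sin φ₂ − sin φ₁ · cos φ₂ · cos Δλ )
  = atan2(-0.66496, -0.17007) = -104.346° → normalised to [0°, 360°): 255.654°.

255.7°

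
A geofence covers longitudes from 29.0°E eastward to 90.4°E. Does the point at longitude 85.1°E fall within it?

Band width going east from +29.0° to +90.4°: ((90.4 − 29.0) mod 360) = 61.4°.
Offset of +85.1° east of the west edge: ((85.1 − 29.0) mod 360) = 56.1°.
56.1° ≤ 61.4° ⇒ inside.

Yes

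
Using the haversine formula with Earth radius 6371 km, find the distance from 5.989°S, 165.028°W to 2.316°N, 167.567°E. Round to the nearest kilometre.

3180 km

Δλ = 167.567 − -165.028 = 332.595°; wrapped into (−180°, 180°]: -27.405°.
Δφ = 2.316 − -5.989 = 8.305°.
a = sin²(Δφ/2) + cos φ₁ · cos φ₂ · sin²(Δλ/2) = 0.061004.
c = 2·atan2(√a, √(1−a)) = 0.49915 rad → d = 6371·c ≈ 3180.05 km.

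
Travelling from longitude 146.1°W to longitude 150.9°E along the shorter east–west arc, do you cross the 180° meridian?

Naïve |150.9 − -146.1| = 297.0° > 180°, so the shorter arc goes the other way round — across 180°.
Signed shortest Δλ = ((150.9 − -146.1 + 180) mod 360) − 180 = -63.0°.
Going west by 63.0° from -146.1° passes through 180° before reaching +150.9°.

Yes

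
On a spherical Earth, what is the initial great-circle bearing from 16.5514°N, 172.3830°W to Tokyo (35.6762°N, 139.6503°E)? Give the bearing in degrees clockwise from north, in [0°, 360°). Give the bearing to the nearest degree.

304°

Δλ = 139.6503 − -172.3830 = 312.0333°; wrapped into (−180°, 180°]: -47.9667°.
θ = atan2( sin Δλ · cos φ₂ , cos φ₁ · sin φ₂ − sin φ₁ · cos φ₂ · cos Δλ )
  = atan2(-0.60336, 0.40409) = -56.188° → normalised to [0°, 360°): 303.812°.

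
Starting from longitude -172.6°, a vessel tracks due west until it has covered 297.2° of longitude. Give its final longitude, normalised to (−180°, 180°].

Start at -172.6°; shift −297.2° → -469.8°.
-469.8° lies outside (−180°, 180°]; add 360° → -109.8°.

-109.8°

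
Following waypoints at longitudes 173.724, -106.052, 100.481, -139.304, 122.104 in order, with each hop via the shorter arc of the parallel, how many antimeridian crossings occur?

Leg 1: +173.724° → -106.052°, shortest Δλ = 80.224° (east) — crosses 180°.
Leg 2: -106.052° → +100.481°, shortest Δλ = -153.467° (west) — crosses 180°.
Leg 3: +100.481° → -139.304°, shortest Δλ = 120.215° (east) — crosses 180°.
Leg 4: -139.304° → +122.104°, shortest Δλ = -98.592° (west) — crosses 180°.
Total crossings: 4.

4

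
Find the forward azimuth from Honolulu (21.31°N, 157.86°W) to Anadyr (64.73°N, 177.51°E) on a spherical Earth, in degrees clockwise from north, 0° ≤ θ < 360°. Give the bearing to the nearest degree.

346°

Δλ = 177.51 − -157.86 = 335.37°; wrapped into (−180°, 180°]: -24.63°.
θ = atan2( sin Δλ · cos φ₂ , cos φ₁ · sin φ₂ − sin φ₁ · cos φ₂ · cos Δλ )
  = atan2(-0.17791, 0.70146) = -14.232° → normalised to [0°, 360°): 345.768°.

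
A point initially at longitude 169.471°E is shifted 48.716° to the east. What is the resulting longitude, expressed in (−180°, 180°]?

Start at +169.471°; shift +48.716° → +218.187°.
+218.187° lies outside (−180°, 180°]; subtract 360° → -141.813°.

141.813°W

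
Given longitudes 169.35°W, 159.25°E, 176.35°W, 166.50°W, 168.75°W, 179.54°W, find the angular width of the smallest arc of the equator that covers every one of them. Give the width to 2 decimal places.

34.25°

Sort the longitudes: -179.54°, -176.35°, -169.35°, -168.75°, -166.50°, +159.25°.
Eastward gaps between consecutive values (wrapping around): 3.19°, 7.00°, 0.60°, 2.25°, 325.75°, 21.21°.
Largest gap = 325.75° ⇒ minimal covering band is its complement: 360° − 325.75° = 34.25°.
Band runs from +159.25° eastward to -166.50°, crossing the antimeridian.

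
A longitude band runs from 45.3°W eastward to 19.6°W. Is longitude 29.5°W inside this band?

Yes

Band width going east from -45.3° to -19.6°: ((-19.6 − -45.3) mod 360) = 25.7°.
Offset of -29.5° east of the west edge: ((-29.5 − -45.3) mod 360) = 15.8°.
15.8° ≤ 25.7° ⇒ inside.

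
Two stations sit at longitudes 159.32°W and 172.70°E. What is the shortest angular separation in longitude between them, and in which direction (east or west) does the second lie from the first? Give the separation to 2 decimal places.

Raw difference: 172.70 − -159.32 = 332.02°.
Normalise into (−180°, 180°]: 332.02° − 360° = -27.98°.
Negative ⇒ the second point lies to the west; separation 27.98°.

27.98° west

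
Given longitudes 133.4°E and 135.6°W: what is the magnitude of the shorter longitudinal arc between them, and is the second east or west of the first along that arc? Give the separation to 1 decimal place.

91.0° east

Raw difference: -135.6 − 133.4 = -269.0°.
Normalise into (−180°, 180°]: -269.0° + 360° = 91.0°.
Positive ⇒ the second point lies to the east; separation 91.0°.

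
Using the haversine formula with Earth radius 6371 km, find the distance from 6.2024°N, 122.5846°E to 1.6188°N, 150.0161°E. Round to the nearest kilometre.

Δλ = 150.0161 − 122.5846 = 27.4315°.
Δφ = 1.6188 − 6.2024 = -4.5836°.
a = sin²(Δφ/2) + cos φ₁ · cos φ₂ · sin²(Δλ/2) = 0.057467.
c = 2·atan2(√a, √(1−a)) = 0.48416 rad → d = 6371·c ≈ 3084.58 km.

3085 km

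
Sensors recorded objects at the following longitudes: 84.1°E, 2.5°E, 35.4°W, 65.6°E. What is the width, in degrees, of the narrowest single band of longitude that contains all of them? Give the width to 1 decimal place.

119.5°

Sort the longitudes: -35.4°, +2.5°, +65.6°, +84.1°.
Eastward gaps between consecutive values (wrapping around): 37.9°, 63.1°, 18.5°, 240.5°.
Largest gap = 240.5° ⇒ minimal covering band is its complement: 360° − 240.5° = 119.5°.
Band runs from -35.4° eastward to +84.1°.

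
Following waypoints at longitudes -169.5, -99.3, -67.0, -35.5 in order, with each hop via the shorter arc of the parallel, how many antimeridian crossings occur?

0

Leg 1: -169.5° → -99.3°, shortest Δλ = 70.2° (east) — does not cross 180°.
Leg 2: -99.3° → -67.0°, shortest Δλ = 32.3° (east) — does not cross 180°.
Leg 3: -67.0° → -35.5°, shortest Δλ = 31.5° (east) — does not cross 180°.
Total crossings: 0.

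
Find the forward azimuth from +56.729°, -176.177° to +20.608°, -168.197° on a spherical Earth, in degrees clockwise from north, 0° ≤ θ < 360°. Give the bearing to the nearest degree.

Δλ = -168.197 − -176.177 = 7.980°.
θ = atan2( sin Δλ · cos φ₂ , cos φ₁ · sin φ₂ − sin φ₁ · cos φ₂ · cos Δλ )
  = atan2(0.12994, -0.58191) = 167.412° → normalised to [0°, 360°): 167.412°.

167°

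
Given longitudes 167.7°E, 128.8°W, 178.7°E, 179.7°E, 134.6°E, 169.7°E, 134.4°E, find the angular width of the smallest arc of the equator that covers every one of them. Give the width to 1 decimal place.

96.8°

Sort the longitudes: -128.8°, +134.4°, +134.6°, +167.7°, +169.7°, +178.7°, +179.7°.
Eastward gaps between consecutive values (wrapping around): 263.2°, 0.2°, 33.1°, 2.0°, 9.0°, 1.0°, 51.5°.
Largest gap = 263.2° ⇒ minimal covering band is its complement: 360° − 263.2° = 96.8°.
Band runs from +134.4° eastward to -128.8°, crossing the antimeridian.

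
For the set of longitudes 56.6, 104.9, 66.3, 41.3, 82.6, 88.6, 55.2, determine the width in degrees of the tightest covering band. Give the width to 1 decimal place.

63.6°

Sort the longitudes: +41.3°, +55.2°, +56.6°, +66.3°, +82.6°, +88.6°, +104.9°.
Eastward gaps between consecutive values (wrapping around): 13.9°, 1.4°, 9.7°, 16.3°, 6.0°, 16.3°, 296.4°.
Largest gap = 296.4° ⇒ minimal covering band is its complement: 360° − 296.4° = 63.6°.
Band runs from +41.3° eastward to +104.9°.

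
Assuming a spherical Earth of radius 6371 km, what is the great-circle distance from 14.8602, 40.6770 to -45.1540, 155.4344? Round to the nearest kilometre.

Δλ = 155.4344 − 40.6770 = 114.7574°.
Δφ = -45.1540 − 14.8602 = -60.0142°.
a = sin²(Δφ/2) + cos φ₁ · cos φ₂ · sin²(Δλ/2) = 0.733639.
c = 2·atan2(√a, √(1−a)) = 2.05701 rad → d = 6371·c ≈ 13105.19 km.

13105 km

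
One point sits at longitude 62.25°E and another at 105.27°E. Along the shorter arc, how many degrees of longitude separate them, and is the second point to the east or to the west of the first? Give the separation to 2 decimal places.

Raw difference: 105.27 − 62.25 = 43.02°.
Normalise into (−180°, 180°]: 43.02° stays 43.02°.
Positive ⇒ the second point lies to the east; separation 43.02°.

43.02° east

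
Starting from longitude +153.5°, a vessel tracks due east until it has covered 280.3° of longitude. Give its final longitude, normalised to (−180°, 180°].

Start at +153.5°; shift +280.3° → +433.8°.
+433.8° lies outside (−180°, 180°]; subtract 360° → +73.8°.

+73.8°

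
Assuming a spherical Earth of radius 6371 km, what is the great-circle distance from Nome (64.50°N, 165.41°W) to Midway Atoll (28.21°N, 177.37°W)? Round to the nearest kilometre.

Δλ = -177.37 − -165.41 = -11.96°.
Δφ = 28.21 − 64.50 = -36.29°.
a = sin²(Δφ/2) + cos φ₁ · cos φ₂ · sin²(Δλ/2) = 0.101102.
c = 2·atan2(√a, √(1−a)) = 0.64716 rad → d = 6371·c ≈ 4123.09 km.

4123 km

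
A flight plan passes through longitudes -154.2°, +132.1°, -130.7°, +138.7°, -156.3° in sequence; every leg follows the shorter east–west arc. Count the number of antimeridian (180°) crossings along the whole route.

Leg 1: -154.2° → +132.1°, shortest Δλ = -73.7° (west) — crosses 180°.
Leg 2: +132.1° → -130.7°, shortest Δλ = 97.2° (east) — crosses 180°.
Leg 3: -130.7° → +138.7°, shortest Δλ = -90.6° (west) — crosses 180°.
Leg 4: +138.7° → -156.3°, shortest Δλ = 65.0° (east) — crosses 180°.
Total crossings: 4.

4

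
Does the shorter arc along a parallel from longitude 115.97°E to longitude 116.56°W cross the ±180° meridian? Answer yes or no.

Naïve |-116.56 − 115.97| = 232.53° > 180°, so the shorter arc goes the other way round — across 180°.
Signed shortest Δλ = ((-116.56 − 115.97 + 180) mod 360) − 180 = 127.47°.
Going east by 127.47° from +115.97° passes through 180° before reaching -116.56°.

Yes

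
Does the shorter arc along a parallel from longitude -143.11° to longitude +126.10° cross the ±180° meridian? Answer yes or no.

Naïve |126.10 − -143.11| = 269.21° > 180°, so the shorter arc goes the other way round — across 180°.
Signed shortest Δλ = ((126.10 − -143.11 + 180) mod 360) − 180 = -90.79°.
Going west by 90.79° from -143.11° passes through 180° before reaching +126.10°.

Yes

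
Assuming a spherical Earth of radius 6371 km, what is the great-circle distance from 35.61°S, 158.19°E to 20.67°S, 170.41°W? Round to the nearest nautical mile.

1877 nmi

Δλ = -170.41 − 158.19 = -328.60°; wrapped into (−180°, 180°]: 31.40°.
Δφ = -20.67 − -35.61 = 14.94°.
a = sin²(Δφ/2) + cos φ₁ · cos φ₂ · sin²(Δλ/2) = 0.072601.
c = 2·atan2(√a, √(1−a)) = 0.54564 rad → d = 6371·c ≈ 3476.25 km ≈ 1877.02 nmi.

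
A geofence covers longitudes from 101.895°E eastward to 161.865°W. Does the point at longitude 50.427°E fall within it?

Band width going east from +101.895° to -161.865°: ((-161.865 − 101.895) mod 360) = 96.240°.
Offset of +50.427° east of the west edge: ((50.427 − 101.895) mod 360) = 308.532°.
308.532° > 96.240° ⇒ outside.

No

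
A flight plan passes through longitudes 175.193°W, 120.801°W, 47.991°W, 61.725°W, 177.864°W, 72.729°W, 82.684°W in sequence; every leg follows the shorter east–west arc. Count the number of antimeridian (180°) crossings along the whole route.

0

Leg 1: -175.193° → -120.801°, shortest Δλ = 54.392° (east) — does not cross 180°.
Leg 2: -120.801° → -47.991°, shortest Δλ = 72.81° (east) — does not cross 180°.
Leg 3: -47.991° → -61.725°, shortest Δλ = -13.734° (west) — does not cross 180°.
Leg 4: -61.725° → -177.864°, shortest Δλ = -116.139° (west) — does not cross 180°.
Leg 5: -177.864° → -72.729°, shortest Δλ = 105.135° (east) — does not cross 180°.
Leg 6: -72.729° → -82.684°, shortest Δλ = -9.955° (west) — does not cross 180°.
Total crossings: 0.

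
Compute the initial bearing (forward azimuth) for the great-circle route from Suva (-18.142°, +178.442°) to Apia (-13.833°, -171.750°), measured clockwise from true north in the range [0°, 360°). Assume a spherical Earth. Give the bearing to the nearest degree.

67°

Δλ = -171.750 − 178.442 = -350.192°; wrapped into (−180°, 180°]: 9.808°.
θ = atan2( sin Δλ · cos φ₂ , cos φ₁ · sin φ₂ − sin φ₁ · cos φ₂ · cos Δλ )
  = atan2(0.16541, 0.07072) = 66.852° → normalised to [0°, 360°): 66.852°.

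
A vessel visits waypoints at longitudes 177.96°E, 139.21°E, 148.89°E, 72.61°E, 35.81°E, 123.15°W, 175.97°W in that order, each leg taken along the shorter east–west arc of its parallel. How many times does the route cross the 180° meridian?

Leg 1: +177.96° → +139.21°, shortest Δλ = -38.75° (west) — does not cross 180°.
Leg 2: +139.21° → +148.89°, shortest Δλ = 9.68° (east) — does not cross 180°.
Leg 3: +148.89° → +72.61°, shortest Δλ = -76.28° (west) — does not cross 180°.
Leg 4: +72.61° → +35.81°, shortest Δλ = -36.8° (west) — does not cross 180°.
Leg 5: +35.81° → -123.15°, shortest Δλ = -158.96° (west) — does not cross 180°.
Leg 6: -123.15° → -175.97°, shortest Δλ = -52.82° (west) — does not cross 180°.
Total crossings: 0.

0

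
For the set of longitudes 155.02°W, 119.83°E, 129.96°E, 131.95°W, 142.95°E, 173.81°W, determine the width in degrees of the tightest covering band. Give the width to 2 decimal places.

Sort the longitudes: -173.81°, -155.02°, -131.95°, +119.83°, +129.96°, +142.95°.
Eastward gaps between consecutive values (wrapping around): 18.79°, 23.07°, 251.78°, 10.13°, 12.99°, 43.24°.
Largest gap = 251.78° ⇒ minimal covering band is its complement: 360° − 251.78° = 108.22°.
Band runs from +119.83° eastward to -131.95°, crossing the antimeridian.

108.22°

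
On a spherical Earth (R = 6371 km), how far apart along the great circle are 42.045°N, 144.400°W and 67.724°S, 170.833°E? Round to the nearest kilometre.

12768 km

Δλ = 170.833 − -144.400 = 315.233°; wrapped into (−180°, 180°]: -44.767°.
Δφ = -67.724 − 42.045 = -109.769°.
a = sin²(Δφ/2) + cos φ₁ · cos φ₂ · sin²(Δλ/2) = 0.709936.
c = 2·atan2(√a, √(1−a)) = 2.00410 rad → d = 6371·c ≈ 12768.12 km.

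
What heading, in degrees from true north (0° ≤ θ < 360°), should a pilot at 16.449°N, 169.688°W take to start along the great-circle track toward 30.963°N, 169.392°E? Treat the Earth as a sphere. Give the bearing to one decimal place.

311.0°

Δλ = 169.392 − -169.688 = 339.080°; wrapped into (−180°, 180°]: -20.920°.
θ = atan2( sin Δλ · cos φ₂ , cos φ₁ · sin φ₂ − sin φ₁ · cos φ₂ · cos Δλ )
  = atan2(-0.30618, 0.26662) = -48.951° → normalised to [0°, 360°): 311.049°.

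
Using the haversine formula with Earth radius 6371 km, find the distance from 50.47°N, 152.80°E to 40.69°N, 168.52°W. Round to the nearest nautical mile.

1705 nmi

Δλ = -168.52 − 152.80 = -321.32°; wrapped into (−180°, 180°]: 38.68°.
Δφ = 40.69 − 50.47 = -9.78°.
a = sin²(Δφ/2) + cos φ₁ · cos φ₂ · sin²(Δλ/2) = 0.060197.
c = 2·atan2(√a, √(1−a)) = 0.49576 rad → d = 6371·c ≈ 3158.51 km ≈ 1705.46 nmi.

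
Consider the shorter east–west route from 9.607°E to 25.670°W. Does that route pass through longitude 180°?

No

Signed shortest Δλ = ((-25.670 − 9.607 + 180) mod 360) − 180 = -35.277°.
Going west by 35.277° from +9.607° reaches -25.670° without touching 180°.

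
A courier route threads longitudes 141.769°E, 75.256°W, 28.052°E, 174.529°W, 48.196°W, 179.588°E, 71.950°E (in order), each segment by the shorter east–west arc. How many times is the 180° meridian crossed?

Leg 1: +141.769° → -75.256°, shortest Δλ = 142.975° (east) — crosses 180°.
Leg 2: -75.256° → +28.052°, shortest Δλ = 103.308° (east) — does not cross 180°.
Leg 3: +28.052° → -174.529°, shortest Δλ = 157.419° (east) — crosses 180°.
Leg 4: -174.529° → -48.196°, shortest Δλ = 126.333° (east) — does not cross 180°.
Leg 5: -48.196° → +179.588°, shortest Δλ = -132.216° (west) — crosses 180°.
Leg 6: +179.588° → +71.950°, shortest Δλ = -107.638° (west) — does not cross 180°.
Total crossings: 3.

3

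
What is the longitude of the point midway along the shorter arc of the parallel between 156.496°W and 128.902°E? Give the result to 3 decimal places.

166.203°E

Signed shortest Δλ from -156.496° to +128.902° is -74.602°.
Midpoint longitude = -156.496° + (-74.602°)/2 = -156.496° − 37.301° = -193.797°.
Normalise into (−180°, 180°]: +166.203°.
(The naïve average (-156.496 + +128.902)/2 = -13.797° is on the wrong side of the globe.)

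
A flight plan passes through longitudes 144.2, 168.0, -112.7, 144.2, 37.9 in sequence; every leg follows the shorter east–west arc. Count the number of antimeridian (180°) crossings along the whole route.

Leg 1: +144.2° → +168.0°, shortest Δλ = 23.8° (east) — does not cross 180°.
Leg 2: +168.0° → -112.7°, shortest Δλ = 79.3° (east) — crosses 180°.
Leg 3: -112.7° → +144.2°, shortest Δλ = -103.1° (west) — crosses 180°.
Leg 4: +144.2° → +37.9°, shortest Δλ = -106.3° (west) — does not cross 180°.
Total crossings: 2.

2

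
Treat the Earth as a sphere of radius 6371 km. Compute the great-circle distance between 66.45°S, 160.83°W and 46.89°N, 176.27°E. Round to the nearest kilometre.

12753 km

Δλ = 176.27 − -160.83 = 337.10°; wrapped into (−180°, 180°]: -22.90°.
Δφ = 46.89 − -66.45 = 113.34°.
a = sin²(Δφ/2) + cos φ₁ · cos φ₂ · sin²(Δλ/2) = 0.708854.
c = 2·atan2(√a, √(1−a)) = 2.00172 rad → d = 6371·c ≈ 12752.94 km.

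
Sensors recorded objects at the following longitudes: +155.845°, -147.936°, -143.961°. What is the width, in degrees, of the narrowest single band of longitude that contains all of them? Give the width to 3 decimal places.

Sort the longitudes: -147.936°, -143.961°, +155.845°.
Eastward gaps between consecutive values (wrapping around): 3.975°, 299.806°, 56.219°.
Largest gap = 299.806° ⇒ minimal covering band is its complement: 360° − 299.806° = 60.194°.
Band runs from +155.845° eastward to -143.961°, crossing the antimeridian.

60.194°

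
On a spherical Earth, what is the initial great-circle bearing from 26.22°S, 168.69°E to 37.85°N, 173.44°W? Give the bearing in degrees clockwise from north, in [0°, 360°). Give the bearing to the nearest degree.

15°

Δλ = -173.44 − 168.69 = -342.13°; wrapped into (−180°, 180°]: 17.87°.
θ = atan2( sin Δλ · cos φ₂ , cos φ₁ · sin φ₂ − sin φ₁ · cos φ₂ · cos Δλ )
  = atan2(0.24230, 0.88250) = 15.353° → normalised to [0°, 360°): 15.353°.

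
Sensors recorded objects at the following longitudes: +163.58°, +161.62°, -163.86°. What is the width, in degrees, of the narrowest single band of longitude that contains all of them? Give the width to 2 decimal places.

Sort the longitudes: -163.86°, +161.62°, +163.58°.
Eastward gaps between consecutive values (wrapping around): 325.48°, 1.96°, 32.56°.
Largest gap = 325.48° ⇒ minimal covering band is its complement: 360° − 325.48° = 34.52°.
Band runs from +161.62° eastward to -163.86°, crossing the antimeridian.

34.52°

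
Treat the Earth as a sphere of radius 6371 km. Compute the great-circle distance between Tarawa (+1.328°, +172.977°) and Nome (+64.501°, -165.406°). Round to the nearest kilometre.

Δλ = -165.406 − 172.977 = -338.383°; wrapped into (−180°, 180°]: 21.617°.
Δφ = 64.501 − 1.328 = 63.173°.
a = sin²(Δφ/2) + cos φ₁ · cos φ₂ · sin²(Δλ/2) = 0.289486.
c = 2·atan2(√a, √(1−a)) = 1.13622 rad → d = 6371·c ≈ 7238.84 km.

7239 km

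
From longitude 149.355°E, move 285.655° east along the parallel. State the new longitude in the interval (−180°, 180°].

75.010°E

Start at +149.355°; shift +285.655° → +435.010°.
+435.010° lies outside (−180°, 180°]; subtract 360° → +75.010°.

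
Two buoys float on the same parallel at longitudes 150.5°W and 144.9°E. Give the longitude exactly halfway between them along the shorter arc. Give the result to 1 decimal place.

Signed shortest Δλ from -150.5° to +144.9° is -64.6°.
Midpoint longitude = -150.5° + (-64.6°)/2 = -150.5° − 32.3° = -182.8°.
Normalise into (−180°, 180°]: +177.2°.
(The naïve average (-150.5 + +144.9)/2 = -2.8° is on the wrong side of the globe.)

177.2°E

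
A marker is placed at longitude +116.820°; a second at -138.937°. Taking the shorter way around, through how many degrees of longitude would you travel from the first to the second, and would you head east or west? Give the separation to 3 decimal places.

104.243° east

Raw difference: -138.937 − 116.820 = -255.757°.
Normalise into (−180°, 180°]: -255.757° + 360° = 104.243°.
Positive ⇒ the second point lies to the east; separation 104.243°.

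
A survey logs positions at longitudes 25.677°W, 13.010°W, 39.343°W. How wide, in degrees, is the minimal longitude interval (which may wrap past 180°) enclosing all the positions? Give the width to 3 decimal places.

Sort the longitudes: -39.343°, -25.677°, -13.010°.
Eastward gaps between consecutive values (wrapping around): 13.666°, 12.667°, 333.667°.
Largest gap = 333.667° ⇒ minimal covering band is its complement: 360° − 333.667° = 26.333°.
Band runs from -39.343° eastward to -13.010°.

26.333°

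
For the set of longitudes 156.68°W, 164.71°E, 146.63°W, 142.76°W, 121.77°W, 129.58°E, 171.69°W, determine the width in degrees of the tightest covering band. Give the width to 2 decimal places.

108.65°

Sort the longitudes: -171.69°, -156.68°, -146.63°, -142.76°, -121.77°, +129.58°, +164.71°.
Eastward gaps between consecutive values (wrapping around): 15.01°, 10.05°, 3.87°, 20.99°, 251.35°, 35.13°, 23.60°.
Largest gap = 251.35° ⇒ minimal covering band is its complement: 360° − 251.35° = 108.65°.
Band runs from +129.58° eastward to -121.77°, crossing the antimeridian.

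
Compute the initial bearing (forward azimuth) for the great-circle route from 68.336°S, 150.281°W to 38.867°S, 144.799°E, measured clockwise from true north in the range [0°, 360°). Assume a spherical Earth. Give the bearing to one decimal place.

Δλ = 144.799 − -150.281 = 295.080°; wrapped into (−180°, 180°]: -64.920°.
θ = atan2( sin Δλ · cos φ₂ , cos φ₁ · sin φ₂ − sin φ₁ · cos φ₂ · cos Δλ )
  = atan2(-0.70520, 0.07507) = -83.924° → normalised to [0°, 360°): 276.076°.

276.1°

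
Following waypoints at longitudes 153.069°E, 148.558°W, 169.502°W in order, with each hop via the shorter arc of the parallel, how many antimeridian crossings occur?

1

Leg 1: +153.069° → -148.558°, shortest Δλ = 58.373° (east) — crosses 180°.
Leg 2: -148.558° → -169.502°, shortest Δλ = -20.944° (west) — does not cross 180°.
Total crossings: 1.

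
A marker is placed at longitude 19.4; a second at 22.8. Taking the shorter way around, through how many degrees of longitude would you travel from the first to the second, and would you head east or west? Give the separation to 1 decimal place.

3.4° east

Raw difference: 22.8 − 19.4 = 3.4°.
Normalise into (−180°, 180°]: 3.4° stays 3.4°.
Positive ⇒ the second point lies to the east; separation 3.4°.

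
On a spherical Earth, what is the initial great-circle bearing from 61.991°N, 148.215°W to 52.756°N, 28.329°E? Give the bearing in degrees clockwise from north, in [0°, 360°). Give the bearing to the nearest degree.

Δλ = 28.329 − -148.215 = 176.544°.
θ = atan2( sin Δλ · cos φ₂ , cos φ₁ · sin φ₂ − sin φ₁ · cos φ₂ · cos Δλ )
  = atan2(0.03648, 0.90719) = 2.303° → normalised to [0°, 360°): 2.303°.

2°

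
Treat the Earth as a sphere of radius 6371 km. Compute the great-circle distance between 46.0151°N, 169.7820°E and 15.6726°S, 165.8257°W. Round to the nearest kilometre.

Δλ = -165.8257 − 169.7820 = -335.6077°; wrapped into (−180°, 180°]: 24.3923°.
Δφ = -15.6726 − 46.0151 = -61.6877°.
a = sin²(Δφ/2) + cos φ₁ · cos φ₂ · sin²(Δλ/2) = 0.292703.
c = 2·atan2(√a, √(1−a)) = 1.14330 rad → d = 6371·c ≈ 7283.97 km.

7284 km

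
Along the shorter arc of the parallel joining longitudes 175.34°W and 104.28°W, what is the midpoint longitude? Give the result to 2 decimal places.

139.81°W

Signed shortest Δλ from -175.34° to -104.28° is +71.06°.
Midpoint longitude = -175.34° + (+71.06°)/2 = -175.34° + 35.53° = -139.81°.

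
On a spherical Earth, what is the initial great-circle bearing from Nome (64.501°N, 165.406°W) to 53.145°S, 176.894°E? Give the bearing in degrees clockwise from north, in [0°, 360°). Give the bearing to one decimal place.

Δλ = 176.894 − -165.406 = 342.300°; wrapped into (−180°, 180°]: -17.700°.
θ = atan2( sin Δλ · cos φ₂ , cos φ₁ · sin φ₂ − sin φ₁ · cos φ₂ · cos Δλ )
  = atan2(-0.18236, -0.86020) = -168.031° → normalised to [0°, 360°): 191.969°.

192.0°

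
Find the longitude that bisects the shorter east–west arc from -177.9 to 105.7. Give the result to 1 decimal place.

Signed shortest Δλ from -177.9° to +105.7° is -76.4°.
Midpoint longitude = -177.9° + (-76.4°)/2 = -177.9° − 38.2° = -216.1°.
Normalise into (−180°, 180°]: +143.9°.
(The naïve average (-177.9 + +105.7)/2 = -36.1° is on the wrong side of the globe.)

+143.9°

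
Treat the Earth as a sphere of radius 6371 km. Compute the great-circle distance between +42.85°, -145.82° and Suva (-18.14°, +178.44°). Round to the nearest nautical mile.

Δλ = 178.44 − -145.82 = 324.26°; wrapped into (−180°, 180°]: -35.74°.
Δφ = -18.14 − 42.85 = -60.99°.
a = sin²(Δφ/2) + cos φ₁ · cos φ₂ · sin²(Δλ/2) = 0.323121.
c = 2·atan2(√a, √(1−a)) = 1.20921 rad → d = 6371·c ≈ 7703.89 km ≈ 4159.77 nmi.

4160 nmi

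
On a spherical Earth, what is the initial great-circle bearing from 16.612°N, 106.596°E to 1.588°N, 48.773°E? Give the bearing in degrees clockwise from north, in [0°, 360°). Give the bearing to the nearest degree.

Δλ = 48.773 − 106.596 = -57.823°.
θ = atan2( sin Δλ · cos φ₂ , cos φ₁ · sin φ₂ − sin φ₁ · cos φ₂ · cos Δλ )
  = atan2(-0.84608, -0.12563) = -98.446° → normalised to [0°, 360°): 261.554°.

262°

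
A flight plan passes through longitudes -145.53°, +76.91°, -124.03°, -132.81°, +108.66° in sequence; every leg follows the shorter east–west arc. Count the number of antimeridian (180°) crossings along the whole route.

Leg 1: -145.53° → +76.91°, shortest Δλ = -137.56° (west) — crosses 180°.
Leg 2: +76.91° → -124.03°, shortest Δλ = 159.06° (east) — crosses 180°.
Leg 3: -124.03° → -132.81°, shortest Δλ = -8.78° (west) — does not cross 180°.
Leg 4: -132.81° → +108.66°, shortest Δλ = -118.53° (west) — crosses 180°.
Total crossings: 3.

3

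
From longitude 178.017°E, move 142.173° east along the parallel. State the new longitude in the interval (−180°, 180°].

39.810°W

Start at +178.017°; shift +142.173° → +320.190°.
+320.190° lies outside (−180°, 180°]; subtract 360° → -39.810°.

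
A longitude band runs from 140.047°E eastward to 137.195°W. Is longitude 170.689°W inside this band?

Band width going east from +140.047° to -137.195°: ((-137.195 − 140.047) mod 360) = 82.758°.
Offset of -170.689° east of the west edge: ((-170.689 − 140.047) mod 360) = 49.264°.
49.264° ≤ 82.758° ⇒ inside.

Yes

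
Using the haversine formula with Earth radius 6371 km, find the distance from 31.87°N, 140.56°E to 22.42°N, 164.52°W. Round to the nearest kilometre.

5478 km

Δλ = -164.52 − 140.56 = -305.08°; wrapped into (−180°, 180°]: 54.92°.
Δφ = 22.42 − 31.87 = -9.45°.
a = sin²(Δφ/2) + cos φ₁ · cos φ₂ · sin²(Δλ/2) = 0.173720.
c = 2·atan2(√a, √(1−a)) = 0.85984 rad → d = 6371·c ≈ 5478.03 km.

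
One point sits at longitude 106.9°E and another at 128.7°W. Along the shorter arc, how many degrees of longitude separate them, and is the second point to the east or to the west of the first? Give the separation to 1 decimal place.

Raw difference: -128.7 − 106.9 = -235.6°.
Normalise into (−180°, 180°]: -235.6° + 360° = 124.4°.
Positive ⇒ the second point lies to the east; separation 124.4°.

124.4° east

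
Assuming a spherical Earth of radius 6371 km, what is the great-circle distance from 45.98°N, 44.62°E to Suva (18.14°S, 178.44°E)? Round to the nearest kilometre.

14781 km

Δλ = 178.44 − 44.62 = 133.82°.
Δφ = -18.14 − 45.98 = -64.12°.
a = sin²(Δφ/2) + cos φ₁ · cos φ₂ · sin²(Δλ/2) = 0.840561.
c = 2·atan2(√a, √(1−a)) = 2.32009 rad → d = 6371·c ≈ 14781.29 km.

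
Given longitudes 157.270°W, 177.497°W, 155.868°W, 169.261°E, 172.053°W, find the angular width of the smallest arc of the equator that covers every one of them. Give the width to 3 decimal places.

Sort the longitudes: -177.497°, -172.053°, -157.270°, -155.868°, +169.261°.
Eastward gaps between consecutive values (wrapping around): 5.444°, 14.783°, 1.402°, 325.129°, 13.242°.
Largest gap = 325.129° ⇒ minimal covering band is its complement: 360° − 325.129° = 34.871°.
Band runs from +169.261° eastward to -155.868°, crossing the antimeridian.

34.871°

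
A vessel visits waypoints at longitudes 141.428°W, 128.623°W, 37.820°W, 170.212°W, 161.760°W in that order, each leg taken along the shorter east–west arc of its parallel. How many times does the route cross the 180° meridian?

0

Leg 1: -141.428° → -128.623°, shortest Δλ = 12.805° (east) — does not cross 180°.
Leg 2: -128.623° → -37.820°, shortest Δλ = 90.803° (east) — does not cross 180°.
Leg 3: -37.820° → -170.212°, shortest Δλ = -132.392° (west) — does not cross 180°.
Leg 4: -170.212° → -161.760°, shortest Δλ = 8.452° (east) — does not cross 180°.
Total crossings: 0.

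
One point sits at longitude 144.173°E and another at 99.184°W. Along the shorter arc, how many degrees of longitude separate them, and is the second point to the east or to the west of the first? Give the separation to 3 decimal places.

116.643° east

Raw difference: -99.184 − 144.173 = -243.357°.
Normalise into (−180°, 180°]: -243.357° + 360° = 116.643°.
Positive ⇒ the second point lies to the east; separation 116.643°.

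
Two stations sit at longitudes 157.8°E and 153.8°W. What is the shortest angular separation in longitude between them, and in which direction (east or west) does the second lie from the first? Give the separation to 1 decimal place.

Raw difference: -153.8 − 157.8 = -311.6°.
Normalise into (−180°, 180°]: -311.6° + 360° = 48.4°.
Positive ⇒ the second point lies to the east; separation 48.4°.

48.4° east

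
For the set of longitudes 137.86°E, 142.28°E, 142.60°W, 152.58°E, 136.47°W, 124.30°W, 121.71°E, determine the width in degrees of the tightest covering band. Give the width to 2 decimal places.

Sort the longitudes: -142.60°, -136.47°, -124.30°, +121.71°, +137.86°, +142.28°, +152.58°.
Eastward gaps between consecutive values (wrapping around): 6.13°, 12.17°, 246.01°, 16.15°, 4.42°, 10.30°, 64.82°.
Largest gap = 246.01° ⇒ minimal covering band is its complement: 360° − 246.01° = 113.99°.
Band runs from +121.71° eastward to -124.30°, crossing the antimeridian.

113.99°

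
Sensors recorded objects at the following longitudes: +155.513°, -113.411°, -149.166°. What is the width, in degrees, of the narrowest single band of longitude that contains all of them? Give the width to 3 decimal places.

Sort the longitudes: -149.166°, -113.411°, +155.513°.
Eastward gaps between consecutive values (wrapping around): 35.755°, 268.924°, 55.321°.
Largest gap = 268.924° ⇒ minimal covering band is its complement: 360° − 268.924° = 91.076°.
Band runs from +155.513° eastward to -113.411°, crossing the antimeridian.

91.076°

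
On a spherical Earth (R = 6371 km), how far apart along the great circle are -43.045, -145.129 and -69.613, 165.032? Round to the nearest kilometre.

Δλ = 165.032 − -145.129 = 310.161°; wrapped into (−180°, 180°]: -49.839°.
Δφ = -69.613 − -43.045 = -26.568°.
a = sin²(Δφ/2) + cos φ₁ · cos φ₂ · sin²(Δλ/2) = 0.097995.
c = 2·atan2(√a, √(1−a)) = 0.63679 rad → d = 6371·c ≈ 4056.98 km.

4057 km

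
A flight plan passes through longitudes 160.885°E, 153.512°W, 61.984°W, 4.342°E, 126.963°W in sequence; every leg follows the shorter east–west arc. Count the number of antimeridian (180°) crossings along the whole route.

1

Leg 1: +160.885° → -153.512°, shortest Δλ = 45.603° (east) — crosses 180°.
Leg 2: -153.512° → -61.984°, shortest Δλ = 91.528° (east) — does not cross 180°.
Leg 3: -61.984° → +4.342°, shortest Δλ = 66.326° (east) — does not cross 180°.
Leg 4: +4.342° → -126.963°, shortest Δλ = -131.305° (west) — does not cross 180°.
Total crossings: 1.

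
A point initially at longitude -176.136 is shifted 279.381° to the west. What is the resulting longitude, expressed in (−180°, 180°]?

Start at -176.136°; shift −279.381° → -455.517°.
-455.517° lies outside (−180°, 180°]; add 360° → -95.517°.

-95.517°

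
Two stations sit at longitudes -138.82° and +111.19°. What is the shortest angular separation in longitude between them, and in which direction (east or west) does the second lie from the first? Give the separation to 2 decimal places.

109.99° west

Raw difference: 111.19 − -138.82 = 250.01°.
Normalise into (−180°, 180°]: 250.01° − 360° = -109.99°.
Negative ⇒ the second point lies to the west; separation 109.99°.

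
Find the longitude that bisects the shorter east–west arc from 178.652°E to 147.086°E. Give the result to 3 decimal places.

Signed shortest Δλ from +178.652° to +147.086° is -31.566°.
Midpoint longitude = +178.652° + (-31.566°)/2 = +178.652° − 15.783° = +162.869°.

162.869°E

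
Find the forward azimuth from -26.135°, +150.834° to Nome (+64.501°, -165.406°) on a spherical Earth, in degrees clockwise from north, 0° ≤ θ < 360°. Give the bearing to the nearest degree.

17°

Δλ = -165.406 − 150.834 = -316.240°; wrapped into (−180°, 180°]: 43.760°.
θ = atan2( sin Δλ · cos φ₂ , cos φ₁ · sin φ₂ − sin φ₁ · cos φ₂ · cos Δλ )
  = atan2(0.29775, 0.94727) = 17.449° → normalised to [0°, 360°): 17.449°.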